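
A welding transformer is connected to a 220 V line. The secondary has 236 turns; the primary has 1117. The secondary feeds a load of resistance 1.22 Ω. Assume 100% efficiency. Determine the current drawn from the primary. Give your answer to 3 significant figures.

V_s = V_p × N_s/N_p = 220 × 236/1117 = 46.482 V.
I_s = V_s/R = 46.482/1.22 = 38.100 A.
For an ideal transformer I_p N_p = I_s N_s, so I_p = 38.100 × 236/1117 = 8.05 A.

I_p ≈ 8.05 A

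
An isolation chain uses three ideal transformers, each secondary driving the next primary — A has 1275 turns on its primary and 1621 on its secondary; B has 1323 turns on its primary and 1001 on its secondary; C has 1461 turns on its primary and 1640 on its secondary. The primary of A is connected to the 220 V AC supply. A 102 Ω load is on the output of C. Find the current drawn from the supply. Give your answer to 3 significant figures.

Secondary of A: V = 220.00 × 1621/1275 = 279.70 V.
Secondary of B: V = 279.70 × 1001/1323 = 211.63 V.
Secondary of C: V = 211.63 × 1640/1461 = 237.55 V.
I_load = 237.55/102 = 2.3290 A, so P_out = 237.55 × 2.3290 = 553.26 W.
All ideal ⇒ P_in = P_out, so I_supply = 553.26/220 = 2.51 A.

I_supply ≈ 2.51 A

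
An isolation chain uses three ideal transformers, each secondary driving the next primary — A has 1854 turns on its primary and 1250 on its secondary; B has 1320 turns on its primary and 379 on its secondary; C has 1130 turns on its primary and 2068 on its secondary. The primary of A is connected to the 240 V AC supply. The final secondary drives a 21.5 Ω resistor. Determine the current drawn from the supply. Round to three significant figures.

I_supply ≈ 1.40 A

After A: V = 240.00 × 1250/1854 = 161.81 V.
After B: V = 161.81 × 379/1320 = 46.460 V.
After C: V = 46.460 × 2068/1130 = 85.025 V.
I_load = 85.025/21.5 = 3.9547 A, so P_out = 85.025 × 3.9547 = 336.25 W.
All ideal ⇒ P_in = P_out, so I_supply = 336.25/240 = 1.40 A.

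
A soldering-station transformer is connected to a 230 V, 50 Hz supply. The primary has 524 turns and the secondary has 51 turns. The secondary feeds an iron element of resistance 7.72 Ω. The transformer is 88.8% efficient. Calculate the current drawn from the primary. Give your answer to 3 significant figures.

V_s = 230 × 51/524 = 22.385 V.
I_s = V_s/R = 22.385/7.72 = 2.8997 A.
P_out = V_s I_s = 22.385 × 2.8997 = 64.911 W.
P_in = P_out/η = 64.911/0.888 = 73.098 W.
I_p = P_in/V_p = 73.098/230 = 0.318 A.

I_p ≈ 0.318 A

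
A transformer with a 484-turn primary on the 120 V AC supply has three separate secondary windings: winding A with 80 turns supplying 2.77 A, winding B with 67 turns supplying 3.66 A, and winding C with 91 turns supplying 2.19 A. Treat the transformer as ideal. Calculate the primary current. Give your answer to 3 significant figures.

V_A = 120 × 80/484 = 19.835 V; V_B = 120 × 67/484 = 16.612 V; V_C = 120 × 91/484 = 22.562 V.
P_out = V_A I_A + V_B I_B + V_C I_C = 19.835×2.77 + 16.612×3.66 + 22.562×2.19 = 54.942 + 60.798 + 49.411 = 165.15 W.
Ideal ⇒ P_in = P_out, so I_p = P_out/V_p = 165.15/120 = 1.38 A.

I_p ≈ 1.38 A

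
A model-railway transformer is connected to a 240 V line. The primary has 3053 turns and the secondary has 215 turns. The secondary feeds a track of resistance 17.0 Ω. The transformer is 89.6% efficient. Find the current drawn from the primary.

V_s = 240 × 215/3053 = 16.901 V.
I_s = V_s/R = 16.901/17.0 = 0.99420 A.
P_out = V_s I_s = 16.901 × 0.99420 = 16.803 W.
P_in = P_out/η = 16.803/0.896 = 18.754 W.
I_p = P_in/V_p = 18.754/240 = 0.0781 A.

I_p ≈ 0.0781 A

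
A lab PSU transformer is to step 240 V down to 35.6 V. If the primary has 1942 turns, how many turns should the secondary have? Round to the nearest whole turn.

N_s = 288 turns

N_s/N_p = V_s/V_p, so N_s = 1942 × 35.6/240 = 288.1 ≈ 288 turns.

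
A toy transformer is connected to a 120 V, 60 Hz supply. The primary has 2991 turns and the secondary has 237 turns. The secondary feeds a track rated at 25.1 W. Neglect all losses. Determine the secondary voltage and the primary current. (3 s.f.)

V_s = V_p × N_s/N_p = 120 × 237/2991 = 9.5085 V.
I_s = P/V_s = 25.1/9.5085 = 2.6397 A.
I_p = I_s × N_s/N_p = 2.6397 × 237/2991 = 0.209 A.

V_s ≈ 9.51 V, I_p ≈ 0.209 A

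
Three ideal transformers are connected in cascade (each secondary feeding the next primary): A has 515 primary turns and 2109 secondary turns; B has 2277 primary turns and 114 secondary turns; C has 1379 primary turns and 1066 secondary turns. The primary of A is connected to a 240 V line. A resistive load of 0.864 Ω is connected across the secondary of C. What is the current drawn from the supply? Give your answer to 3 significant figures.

I_supply ≈ 6.98 A

Secondary of A: V = 240.00 × 2109/515 = 982.83 V.
Secondary of B: V = 982.83 × 114/2277 = 49.206 V.
Secondary of C: V = 49.206 × 1066/1379 = 38.038 V.
I_load = 38.038/0.864 = 44.025 A, so P_out = 38.038 × 44.025 = 1674.6 W.
All ideal ⇒ P_in = P_out, so I_supply = 1674.6/240 = 6.98 A.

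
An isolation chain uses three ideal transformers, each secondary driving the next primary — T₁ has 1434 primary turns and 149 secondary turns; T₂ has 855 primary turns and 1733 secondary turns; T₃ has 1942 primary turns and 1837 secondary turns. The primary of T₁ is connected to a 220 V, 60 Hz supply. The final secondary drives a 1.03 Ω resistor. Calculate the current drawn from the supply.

Secondary of T₁: V = 220.00 × 149/1434 = 22.859 V.
Secondary of T₂: V = 22.859 × 1733/855 = 46.333 V.
Secondary of T₃: V = 46.333 × 1837/1942 = 43.828 V.
I_load = 43.828/1.03 = 42.552 A, so P_out = 43.828 × 42.552 = 1864.9 W.
All ideal ⇒ P_in = P_out, so I_supply = 1864.9/220 = 8.48 A.

I_supply ≈ 8.48 A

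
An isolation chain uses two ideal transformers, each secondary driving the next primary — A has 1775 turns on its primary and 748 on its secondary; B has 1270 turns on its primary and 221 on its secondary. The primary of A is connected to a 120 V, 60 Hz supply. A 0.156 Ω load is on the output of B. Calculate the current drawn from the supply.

I_supply ≈ 4.14 A

Secondary of A: V = 120.00 × 748/1775 = 50.569 V.
Secondary of B: V = 50.569 × 221/1270 = 8.7998 V.
I_load = 8.7998/0.156 = 56.409 A, so P_out = 8.7998 × 56.409 = 496.39 W.
All ideal ⇒ P_in = P_out, so I_supply = 496.39/120 = 4.14 A.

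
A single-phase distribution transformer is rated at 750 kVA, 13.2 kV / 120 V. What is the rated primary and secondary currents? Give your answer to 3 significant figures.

I_p ≈ 56.8 A, I_s ≈ 6250 A

I_p = S/V_p = 750000/13200 = 56.8 A.
I_s = S/V_s = 750000/120 = 6250 A.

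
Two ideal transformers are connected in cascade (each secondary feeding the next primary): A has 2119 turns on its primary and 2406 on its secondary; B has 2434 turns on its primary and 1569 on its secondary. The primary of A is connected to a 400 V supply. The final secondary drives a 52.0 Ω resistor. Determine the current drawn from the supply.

After A: V = 400.00 × 2406/2119 = 454.18 V.
After B: V = 454.18 × 1569/2434 = 292.77 V.
I_load = 292.77/52.0 = 5.6302 A, so P_out = 292.77 × 5.6302 = 1648.4 W.
All ideal ⇒ P_in = P_out, so I_supply = 1648.4/400 = 4.12 A.

I_supply ≈ 4.12 A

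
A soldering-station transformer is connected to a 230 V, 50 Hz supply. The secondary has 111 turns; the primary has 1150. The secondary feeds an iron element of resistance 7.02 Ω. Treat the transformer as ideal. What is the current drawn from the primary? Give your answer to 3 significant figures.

I_p ≈ 0.305 A

V_s = V_p × N_s/N_p = 230 × 111/1150 = 22.200 V.
I_s = V_s/R = 22.200/7.02 = 3.1624 A.
For an ideal transformer I_p N_p = I_s N_s, so I_p = 3.1624 × 111/1150 = 0.305 A.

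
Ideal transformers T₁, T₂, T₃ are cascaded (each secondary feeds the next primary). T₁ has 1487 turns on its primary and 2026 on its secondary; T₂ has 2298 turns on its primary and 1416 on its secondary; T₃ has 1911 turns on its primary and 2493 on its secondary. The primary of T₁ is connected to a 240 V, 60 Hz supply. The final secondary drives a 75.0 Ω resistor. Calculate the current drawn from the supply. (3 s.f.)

After T₁: V = 240.00 × 2026/1487 = 326.99 V.
After T₂: V = 326.99 × 1416/2298 = 201.49 V.
After T₃: V = 201.49 × 2493/1911 = 262.85 V.
I_load = 262.85/75.0 = 3.5047 A, so P_out = 262.85 × 3.5047 = 921.23 W.
All ideal ⇒ P_in = P_out, so I_supply = 921.23/240 = 3.84 A.

I_supply ≈ 3.84 A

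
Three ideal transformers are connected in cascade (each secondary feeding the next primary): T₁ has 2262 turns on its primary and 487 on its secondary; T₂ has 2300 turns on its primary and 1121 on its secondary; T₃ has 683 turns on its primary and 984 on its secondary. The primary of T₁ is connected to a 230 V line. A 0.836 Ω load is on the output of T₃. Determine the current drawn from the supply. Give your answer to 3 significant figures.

Secondary of T₁: V = 230.00 × 487/2262 = 49.518 V.
Secondary of T₂: V = 49.518 × 1121/2300 = 24.135 V.
Secondary of T₃: V = 24.135 × 984/683 = 34.771 V.
I_load = 34.771/0.836 = 41.592 A, so P_out = 34.771 × 41.592 = 1446.2 W.
All ideal ⇒ P_in = P_out, so I_supply = 1446.2/230 = 6.29 A.

I_supply ≈ 6.29 A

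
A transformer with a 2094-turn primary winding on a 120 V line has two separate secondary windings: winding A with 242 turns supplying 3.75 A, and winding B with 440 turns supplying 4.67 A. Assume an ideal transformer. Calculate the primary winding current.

V_A = 120 × 242/2094 = 13.868 V; V_B = 120 × 440/2094 = 25.215 V.
P_out = V_A I_A + V_B I_B = 13.868×3.75 + 25.215×4.67 = 52.006 + 117.75 = 169.76 W.
Ideal ⇒ P_in = P_out, so I_p = P_out/V_p = 169.76/120 = 1.41 A.

I_p ≈ 1.41 A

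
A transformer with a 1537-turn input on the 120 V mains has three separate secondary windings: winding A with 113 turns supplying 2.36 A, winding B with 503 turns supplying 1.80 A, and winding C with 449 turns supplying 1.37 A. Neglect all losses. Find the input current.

I_in ≈ 1.16 A

V_A = 120 × 113/1537 = 8.8224 V; V_B = 120 × 503/1537 = 39.271 V; V_C = 120 × 449/1537 = 35.055 V.
P_out = V_A I_A + V_B I_B + V_C I_C = 8.8224×2.36 + 39.271×1.80 + 35.055×1.37 = 20.821 + 70.688 + 48.026 = 139.53 W.
Ideal ⇒ P_in = P_out, so I_in = P_out/V_in = 139.53/120 = 1.16 A.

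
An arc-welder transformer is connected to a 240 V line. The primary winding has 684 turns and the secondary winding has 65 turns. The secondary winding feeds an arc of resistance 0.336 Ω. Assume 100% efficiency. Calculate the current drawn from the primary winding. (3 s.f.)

V_s = V_p × N_s/N_p = 240 × 65/684 = 22.807 V.
I_s = V_s/R = 22.807/0.336 = 67.878 A.
For an ideal transformer I_p N_p = I_s N_s, so I_p = 67.878 × 65/684 = 6.45 A.

I_p ≈ 6.45 A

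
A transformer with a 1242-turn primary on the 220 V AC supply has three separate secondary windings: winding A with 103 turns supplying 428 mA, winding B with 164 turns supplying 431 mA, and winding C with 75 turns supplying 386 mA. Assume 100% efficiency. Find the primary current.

I_p ≈ 0.116 A

V_A = 220 × 103/1242 = 18.245 V; V_B = 220 × 164/1242 = 29.050 V; V_C = 220 × 75/1242 = 13.285 V.
P_out = V_A I_A + V_B I_B + V_C I_C = 18.245×0.428 + 29.050×0.431 + 13.285×0.386 = 7.8088 + 12.521 + 5.1280 = 25.457 W.
Ideal ⇒ P_in = P_out, so I_p = P_out/V_p = 25.457/220 = 0.116 A.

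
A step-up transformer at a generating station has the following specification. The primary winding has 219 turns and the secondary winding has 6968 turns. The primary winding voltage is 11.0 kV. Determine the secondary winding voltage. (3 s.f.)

V_s/V_p = N_s/N_p, so V_s = 11000 × 6968/219 = 350000 V.

V_s ≈ 350000 V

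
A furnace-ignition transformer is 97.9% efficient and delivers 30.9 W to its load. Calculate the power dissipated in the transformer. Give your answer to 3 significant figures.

P_loss ≈ 0.663 W

P_in = P_out/η = 30.9/0.979 = 31.5628 W.
P_loss = P_in − P_out = 31.5628 − 30.9 = 0.663 W.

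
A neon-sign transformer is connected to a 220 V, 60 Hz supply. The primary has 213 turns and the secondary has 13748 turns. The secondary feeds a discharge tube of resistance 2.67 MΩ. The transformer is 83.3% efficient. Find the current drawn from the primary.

V_s = 220 × 13748/213 = 14200 V.
I_s = V_s/R = 14200/(2.67×10^6) = 0.0053183 A.
P_out = V_s I_s = 14200 × 0.0053183 = 75.519 W.
P_in = P_out/η = 75.519/0.833 = 90.659 W.
I_p = P_in/V_p = 90.659/220 = 0.412 A.

I_p ≈ 0.412 A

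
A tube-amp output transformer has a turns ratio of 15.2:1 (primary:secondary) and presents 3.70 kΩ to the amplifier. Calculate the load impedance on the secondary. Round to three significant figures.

Z_s ≈ 16.0 Ω

Z_s = Z_p/(N_p/N_s)² = 3700/15.2² = 16.0 Ω.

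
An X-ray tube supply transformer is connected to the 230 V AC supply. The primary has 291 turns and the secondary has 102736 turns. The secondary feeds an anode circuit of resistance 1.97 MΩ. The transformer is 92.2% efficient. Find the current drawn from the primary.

I_p ≈ 15.8 A

V_s = 230 × 102736/291 = 81200 V.
I_s = V_s/R = 81200/(1.97×10^6) = 0.041218 A.
P_out = V_s I_s = 81200 × 0.041218 = 3346.9 W.
P_in = P_out/η = 3346.9/0.922 = 3630.1 W.
I_p = P_in/V_p = 3630.1/230 = 15.8 A.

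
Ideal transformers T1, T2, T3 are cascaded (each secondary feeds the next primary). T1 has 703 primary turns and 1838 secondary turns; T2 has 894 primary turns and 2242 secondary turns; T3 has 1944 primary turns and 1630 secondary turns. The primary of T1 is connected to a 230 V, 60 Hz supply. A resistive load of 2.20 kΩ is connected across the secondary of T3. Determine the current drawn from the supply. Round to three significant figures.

I_supply ≈ 3.16 A

After T1: V = 230.00 × 1838/703 = 601.34 V.
After T2: V = 601.34 × 2242/894 = 1508.1 V.
After T3: V = 1508.1 × 1630/1944 = 1264.5 V.
I_load = 1264.5/2200 = 0.57476 A, so P_out = 1264.5 × 0.57476 = 726.76 W.
All ideal ⇒ P_in = P_out, so I_supply = 726.76/230 = 3.16 A.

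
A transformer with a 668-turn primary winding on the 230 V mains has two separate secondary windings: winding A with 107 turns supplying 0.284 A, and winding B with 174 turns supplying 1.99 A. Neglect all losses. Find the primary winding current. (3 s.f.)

I_p ≈ 0.564 A

V_A = 230 × 107/668 = 36.841 V; V_B = 230 × 174/668 = 59.910 V.
P_out = V_A I_A + V_B I_B = 36.841×0.284 + 59.910×1.99 = 10.463 + 119.22 = 129.68 W.
Ideal ⇒ P_in = P_out, so I_p = P_out/V_p = 129.68/230 = 0.564 A.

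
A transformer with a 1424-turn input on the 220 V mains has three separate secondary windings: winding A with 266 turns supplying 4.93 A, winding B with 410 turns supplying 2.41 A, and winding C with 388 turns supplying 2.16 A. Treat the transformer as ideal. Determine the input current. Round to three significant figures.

V_A = 220 × 266/1424 = 41.096 V; V_B = 220 × 410/1424 = 63.343 V; V_C = 220 × 388/1424 = 59.944 V.
P_out = V_A I_A + V_B I_B + V_C I_C = 41.096×4.93 + 63.343×2.41 + 59.944×2.16 = 202.60 + 152.66 + 129.48 = 484.74 W.
Ideal ⇒ P_in = P_out, so I_in = P_out/V_in = 484.74/220 = 2.20 A.

I_in ≈ 2.20 A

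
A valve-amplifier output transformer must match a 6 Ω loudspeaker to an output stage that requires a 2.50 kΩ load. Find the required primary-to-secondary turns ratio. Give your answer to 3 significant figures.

Z_p/Z_s = (N_p/N_s)², so N_p/N_s = √(2500/6) = √417 = 20.4.

N_p/N_s ≈ 20.4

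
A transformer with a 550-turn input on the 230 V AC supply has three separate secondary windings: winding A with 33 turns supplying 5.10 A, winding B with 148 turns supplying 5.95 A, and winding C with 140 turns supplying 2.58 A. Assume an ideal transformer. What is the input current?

I_in ≈ 2.56 A

V_A = 230 × 33/550 = 13.800 V; V_B = 230 × 148/550 = 61.891 V; V_C = 230 × 140/550 = 58.545 V.
P_out = V_A I_A + V_B I_B + V_C I_C = 13.800×5.10 + 61.891×5.95 + 58.545×2.58 = 70.380 + 368.25 + 151.05 = 589.68 W.
Ideal ⇒ P_in = P_out, so I_in = P_out/V_in = 589.68/230 = 2.56 A.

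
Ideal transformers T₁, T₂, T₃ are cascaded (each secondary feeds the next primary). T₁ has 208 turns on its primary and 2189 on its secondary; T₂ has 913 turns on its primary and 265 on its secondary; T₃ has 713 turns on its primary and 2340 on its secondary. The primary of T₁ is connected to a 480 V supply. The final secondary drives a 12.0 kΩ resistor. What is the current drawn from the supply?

After T₁: V = 480.00 × 2189/208 = 5051.5 V.
After T₂: V = 5051.5 × 265/913 = 1466.2 V.
After T₃: V = 1466.2 × 2340/713 = 4812.0 V.
I_load = 4812.0/12000 = 0.40100 A, so P_out = 4812.0 × 0.40100 = 1929.6 W.
All ideal ⇒ P_in = P_out, so I_supply = 1929.6/480 = 4.02 A.

I_supply ≈ 4.02 A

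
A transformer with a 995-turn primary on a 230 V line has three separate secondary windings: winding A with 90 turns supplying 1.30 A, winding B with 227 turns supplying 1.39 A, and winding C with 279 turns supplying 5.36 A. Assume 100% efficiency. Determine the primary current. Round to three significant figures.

I_p ≈ 1.94 A

V_A = 230 × 90/995 = 20.804 V; V_B = 230 × 227/995 = 52.472 V; V_C = 230 × 279/995 = 64.492 V.
P_out = V_A I_A + V_B I_B + V_C I_C = 20.804×1.30 + 52.472×1.39 + 64.492×5.36 = 27.045 + 72.937 + 345.68 = 445.66 W.
Ideal ⇒ P_in = P_out, so I_p = P_out/V_p = 445.66/230 = 1.94 A.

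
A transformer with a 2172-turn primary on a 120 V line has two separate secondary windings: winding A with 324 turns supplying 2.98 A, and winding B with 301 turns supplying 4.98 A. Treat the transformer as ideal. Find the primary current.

V_A = 120 × 324/2172 = 17.901 V; V_B = 120 × 301/2172 = 16.630 V.
P_out = V_A I_A + V_B I_B = 17.901×2.98 + 16.630×4.98 = 53.344 + 82.817 = 136.16 W.
Ideal ⇒ P_in = P_out, so I_p = P_out/V_p = 136.16/120 = 1.13 A.

I_p ≈ 1.13 A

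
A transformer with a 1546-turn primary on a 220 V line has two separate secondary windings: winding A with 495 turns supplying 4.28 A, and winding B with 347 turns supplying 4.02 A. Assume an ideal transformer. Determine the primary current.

I_p ≈ 2.27 A

V_A = 220 × 495/1546 = 70.440 V; V_B = 220 × 347/1546 = 49.379 V.
P_out = V_A I_A + V_B I_B = 70.440×4.28 + 49.379×4.02 = 301.48 + 198.50 = 499.99 W.
Ideal ⇒ P_in = P_out, so I_p = P_out/V_p = 499.99/220 = 2.27 A.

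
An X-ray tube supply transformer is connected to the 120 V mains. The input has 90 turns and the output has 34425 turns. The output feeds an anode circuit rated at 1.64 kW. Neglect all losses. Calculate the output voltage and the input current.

V_out = V_in × N_out/N_in = 120 × 34425/90 = 45900 V.
I_out = P/V_out = 1640/45900 = 0.035730 A.
I_in = I_out × N_out/N_in = 0.035730 × 34425/90 = 13.7 A.

V_out ≈ 45900 V, I_in ≈ 13.7 A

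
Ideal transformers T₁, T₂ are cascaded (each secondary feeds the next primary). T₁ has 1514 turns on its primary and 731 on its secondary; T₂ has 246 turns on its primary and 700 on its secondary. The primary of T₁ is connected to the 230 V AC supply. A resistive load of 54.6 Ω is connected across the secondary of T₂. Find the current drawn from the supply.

Secondary of T₁: V = 230.00 × 731/1514 = 111.05 V.
Secondary of T₂: V = 111.05 × 700/246 = 316.00 V.
I_load = 316.00/54.6 = 5.7875 A, so P_out = 316.00 × 5.7875 = 1828.8 W.
All ideal ⇒ P_in = P_out, so I_supply = 1828.8/230 = 7.95 A.

I_supply ≈ 7.95 A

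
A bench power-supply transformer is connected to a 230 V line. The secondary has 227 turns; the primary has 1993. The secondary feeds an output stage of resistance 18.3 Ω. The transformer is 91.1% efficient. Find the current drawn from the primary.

I_p ≈ 0.179 A

V_s = 230 × 227/1993 = 26.197 V.
I_s = V_s/R = 26.197/18.3 = 1.4315 A.
P_out = V_s I_s = 26.197 × 1.4315 = 37.501 W.
P_in = P_out/η = 37.501/0.911 = 41.165 W.
I_p = P_in/V_p = 41.165/230 = 0.179 A.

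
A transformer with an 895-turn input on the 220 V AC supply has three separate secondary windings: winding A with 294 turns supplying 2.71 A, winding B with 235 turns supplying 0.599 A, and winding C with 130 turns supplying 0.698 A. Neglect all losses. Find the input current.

I_in ≈ 1.15 A

V_A = 220 × 294/895 = 72.268 V; V_B = 220 × 235/895 = 57.765 V; V_C = 220 × 130/895 = 31.955 V.
P_out = V_A I_A + V_B I_B + V_C I_C = 72.268×2.71 + 57.765×0.599 + 31.955×0.698 = 195.85 + 34.601 + 22.305 = 252.75 W.
Ideal ⇒ P_in = P_out, so I_in = P_out/V_in = 252.75/220 = 1.15 A.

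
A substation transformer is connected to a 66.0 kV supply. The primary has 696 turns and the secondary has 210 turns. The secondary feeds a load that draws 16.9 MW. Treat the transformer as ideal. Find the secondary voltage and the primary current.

V_s = V_p × N_s/N_p = 66000 × 210/696 = 19914 V.
I_s = P/V_s = 1.69×10^7/19914 = 848.66 A.
I_p = I_s × N_s/N_p = 848.66 × 210/696 = 256 A.

V_s ≈ 19900 V, I_p ≈ 256 A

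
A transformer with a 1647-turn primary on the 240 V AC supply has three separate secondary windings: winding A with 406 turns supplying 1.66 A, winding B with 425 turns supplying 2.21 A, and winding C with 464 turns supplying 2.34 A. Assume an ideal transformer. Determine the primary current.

V_A = 240 × 406/1647 = 59.162 V; V_B = 240 × 425/1647 = 61.931 V; V_C = 240 × 464/1647 = 67.614 V.
P_out = V_A I_A + V_B I_B + V_C I_C = 59.162×1.66 + 61.931×2.21 + 67.614×2.34 = 98.209 + 136.87 + 158.22 = 393.29 W.
Ideal ⇒ P_in = P_out, so I_p = P_out/V_p = 393.29/240 = 1.64 A.

I_p ≈ 1.64 A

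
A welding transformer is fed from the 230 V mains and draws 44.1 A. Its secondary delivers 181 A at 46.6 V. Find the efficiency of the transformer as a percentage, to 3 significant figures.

P_in = 230 × 44.1 = 10143.0 W.
P_out = 46.6 × 181 = 8434.60 W.
η = P_out/P_in = 8434.60/10143.0 = 0.832.

η ≈ 83.2%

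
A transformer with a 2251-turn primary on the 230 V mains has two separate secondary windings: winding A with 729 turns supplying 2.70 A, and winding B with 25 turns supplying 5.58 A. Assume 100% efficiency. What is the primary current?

I_p ≈ 0.936 A

V_A = 230 × 729/2251 = 74.487 V; V_B = 230 × 25/2251 = 2.5544 V.
P_out = V_A I_A + V_B I_B = 74.487×2.70 + 2.5544×5.58 = 201.11 + 14.254 = 215.37 W.
Ideal ⇒ P_in = P_out, so I_p = P_out/V_p = 215.37/230 = 0.936 A.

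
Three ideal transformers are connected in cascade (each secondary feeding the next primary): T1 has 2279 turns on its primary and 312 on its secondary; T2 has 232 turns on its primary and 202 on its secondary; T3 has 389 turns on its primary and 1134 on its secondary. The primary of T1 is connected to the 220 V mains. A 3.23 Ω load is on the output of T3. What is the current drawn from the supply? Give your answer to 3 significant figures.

Secondary of T1: V = 220.00 × 312/2279 = 30.118 V.
Secondary of T2: V = 30.118 × 202/232 = 26.224 V.
Secondary of T3: V = 26.224 × 1134/389 = 76.447 V.
I_load = 76.447/3.23 = 23.668 A, so P_out = 76.447 × 23.668 = 1809.3 W.
All ideal ⇒ P_in = P_out, so I_supply = 1809.3/220 = 8.22 A.

I_supply ≈ 8.22 A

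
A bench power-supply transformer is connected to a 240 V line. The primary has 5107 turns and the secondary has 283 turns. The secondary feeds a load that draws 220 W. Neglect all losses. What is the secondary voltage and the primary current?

V_s ≈ 13.3 V, I_p ≈ 0.917 A

V_s = V_p × N_s/N_p = 240 × 283/5107 = 13.299 V.
I_s = P/V_s = 220/13.299 = 16.542 A.
I_p = I_s × N_s/N_p = 16.542 × 283/5107 = 0.917 A.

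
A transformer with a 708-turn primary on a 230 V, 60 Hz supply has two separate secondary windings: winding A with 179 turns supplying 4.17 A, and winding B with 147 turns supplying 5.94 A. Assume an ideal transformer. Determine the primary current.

I_p ≈ 2.29 A

V_A = 230 × 179/708 = 58.150 V; V_B = 230 × 147/708 = 47.754 V.
P_out = V_A I_A + V_B I_B = 58.150×4.17 + 47.754×5.94 = 242.48 + 283.66 = 526.14 W.
Ideal ⇒ P_in = P_out, so I_p = P_out/V_p = 526.14/230 = 2.29 A.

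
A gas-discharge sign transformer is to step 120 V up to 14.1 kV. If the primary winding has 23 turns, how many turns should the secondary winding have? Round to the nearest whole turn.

N_s/N_p = V_s/V_p, so N_s = 23 × 14100/120 = 2702.5 ≈ 2702 turns.

N_s = 2702 turns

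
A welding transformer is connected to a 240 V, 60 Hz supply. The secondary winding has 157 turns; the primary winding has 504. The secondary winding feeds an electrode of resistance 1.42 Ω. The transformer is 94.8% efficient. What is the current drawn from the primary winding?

V_s = 240 × 157/504 = 74.762 V.
I_s = V_s/R = 74.762/1.42 = 52.649 A.
P_out = V_s I_s = 74.762 × 52.649 = 3936.2 W.
P_in = P_out/η = 3936.2/0.948 = 4152.1 W.
I_p = P_in/V_p = 4152.1/240 = 17.3 A.

I_p ≈ 17.3 A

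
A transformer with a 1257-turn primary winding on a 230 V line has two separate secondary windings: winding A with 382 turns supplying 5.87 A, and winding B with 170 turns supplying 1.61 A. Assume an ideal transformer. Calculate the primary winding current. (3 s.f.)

V_A = 230 × 382/1257 = 69.897 V; V_B = 230 × 170/1257 = 31.106 V.
P_out = V_A I_A + V_B I_B = 69.897×5.87 + 31.106×1.61 = 410.29 + 50.080 = 460.37 W.
Ideal ⇒ P_in = P_out, so I_p = P_out/V_p = 460.37/230 = 2.00 A.

I_p ≈ 2.00 A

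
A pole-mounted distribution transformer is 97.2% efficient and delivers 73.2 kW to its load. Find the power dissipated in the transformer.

P_in = P_out/η = 73200/0.972 = 75308.6 W.
P_loss = P_in − P_out = 75308.6 − 73200 = 2110 W.

P_loss ≈ 2110 W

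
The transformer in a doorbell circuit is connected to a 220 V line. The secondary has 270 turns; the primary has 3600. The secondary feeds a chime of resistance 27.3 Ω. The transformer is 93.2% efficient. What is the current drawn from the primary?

V_s = 220 × 270/3600 = 16.500 V.
I_s = V_s/R = 16.500/27.3 = 0.60440 A.
P_out = V_s I_s = 16.500 × 0.60440 = 9.9725 W.
P_in = P_out/η = 9.9725/0.932 = 10.700 W.
I_p = P_in/V_p = 10.700/220 = 0.0486 A.

I_p ≈ 0.0486 A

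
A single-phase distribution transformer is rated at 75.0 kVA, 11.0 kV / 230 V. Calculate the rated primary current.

I_p = S/V_p = 75000/11000 = 6.82 A.

I_p ≈ 6.82 A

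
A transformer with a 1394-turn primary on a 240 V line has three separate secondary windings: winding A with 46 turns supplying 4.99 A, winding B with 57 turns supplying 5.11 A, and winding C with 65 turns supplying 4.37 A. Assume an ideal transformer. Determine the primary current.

I_p ≈ 0.577 A

V_A = 240 × 46/1394 = 7.9197 V; V_B = 240 × 57/1394 = 9.8135 V; V_C = 240 × 65/1394 = 11.191 V.
P_out = V_A I_A + V_B I_B + V_C I_C = 7.9197×4.99 + 9.8135×5.11 + 11.191×4.37 = 39.519 + 50.147 + 48.904 = 138.57 W.
Ideal ⇒ P_in = P_out, so I_p = P_out/V_p = 138.57/240 = 0.577 A.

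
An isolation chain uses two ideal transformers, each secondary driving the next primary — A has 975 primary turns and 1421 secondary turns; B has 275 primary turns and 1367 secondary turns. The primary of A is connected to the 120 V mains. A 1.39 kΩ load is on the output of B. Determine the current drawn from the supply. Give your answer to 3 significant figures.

After A: V = 120.00 × 1421/975 = 174.89 V.
After B: V = 174.89 × 1367/275 = 869.37 V.
I_load = 869.37/1390 = 0.62545 A, so P_out = 869.37 × 0.62545 = 543.75 W.
All ideal ⇒ P_in = P_out, so I_supply = 543.75/120 = 4.53 A.

I_supply ≈ 4.53 A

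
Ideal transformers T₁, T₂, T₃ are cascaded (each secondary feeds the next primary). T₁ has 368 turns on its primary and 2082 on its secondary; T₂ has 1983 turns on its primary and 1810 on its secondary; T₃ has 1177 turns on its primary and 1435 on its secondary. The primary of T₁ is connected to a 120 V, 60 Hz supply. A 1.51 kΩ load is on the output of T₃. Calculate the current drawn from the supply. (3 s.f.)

I_supply ≈ 3.15 A

After T₁: V = 120.00 × 2082/368 = 678.91 V.
After T₂: V = 678.91 × 1810/1983 = 619.68 V.
After T₃: V = 619.68 × 1435/1177 = 755.52 V.
I_load = 755.52/1510 = 0.50034 A, so P_out = 755.52 × 0.50034 = 378.02 W.
All ideal ⇒ P_in = P_out, so I_supply = 378.02/120 = 3.15 A.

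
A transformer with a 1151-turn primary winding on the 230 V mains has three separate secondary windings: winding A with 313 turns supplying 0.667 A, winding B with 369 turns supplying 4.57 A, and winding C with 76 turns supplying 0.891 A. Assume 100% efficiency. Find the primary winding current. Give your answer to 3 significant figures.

I_p ≈ 1.71 A

V_A = 230 × 313/1151 = 62.546 V; V_B = 230 × 369/1151 = 73.736 V; V_C = 230 × 76/1151 = 15.187 V.
P_out = V_A I_A + V_B I_B + V_C I_C = 62.546×0.667 + 73.736×4.57 + 15.187×0.891 = 41.718 + 336.97 + 13.531 = 392.22 W.
Ideal ⇒ P_in = P_out, so I_p = P_out/V_p = 392.22/230 = 1.71 A.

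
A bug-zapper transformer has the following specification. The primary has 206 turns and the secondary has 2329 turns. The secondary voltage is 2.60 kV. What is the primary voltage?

V_p/V_s = N_p/N_s, so V_p = 2600 × 206/2329 = 230 V.

V_p ≈ 230 V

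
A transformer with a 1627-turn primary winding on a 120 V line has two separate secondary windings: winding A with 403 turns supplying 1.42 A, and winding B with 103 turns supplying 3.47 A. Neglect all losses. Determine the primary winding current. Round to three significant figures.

I_p ≈ 0.571 A

V_A = 120 × 403/1627 = 29.723 V; V_B = 120 × 103/1627 = 7.5968 V.
P_out = V_A I_A + V_B I_B = 29.723×1.42 + 7.5968×3.47 = 42.207 + 26.361 = 68.568 W.
Ideal ⇒ P_in = P_out, so I_p = P_out/V_p = 68.568/120 = 0.571 A.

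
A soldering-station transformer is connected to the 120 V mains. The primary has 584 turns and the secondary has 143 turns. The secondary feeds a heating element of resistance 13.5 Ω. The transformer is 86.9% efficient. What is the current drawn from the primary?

I_p ≈ 0.613 A

V_s = 120 × 143/584 = 29.384 V.
I_s = V_s/R = 29.384/13.5 = 2.1766 A.
P_out = V_s I_s = 29.384 × 2.1766 = 63.955 W.
P_in = P_out/η = 63.955/0.869 = 73.596 W.
I_p = P_in/V_p = 73.596/120 = 0.613 A.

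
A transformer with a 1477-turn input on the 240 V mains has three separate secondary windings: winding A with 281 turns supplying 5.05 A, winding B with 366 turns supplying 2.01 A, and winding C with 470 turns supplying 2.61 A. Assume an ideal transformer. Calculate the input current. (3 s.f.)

I_in ≈ 2.29 A

V_A = 240 × 281/1477 = 45.660 V; V_B = 240 × 366/1477 = 59.472 V; V_C = 240 × 470/1477 = 76.371 V.
P_out = V_A I_A + V_B I_B + V_C I_C = 45.660×5.05 + 59.472×2.01 + 76.371×2.61 = 230.58 + 119.54 + 199.33 = 549.45 W.
Ideal ⇒ P_in = P_out, so I_in = P_out/V_in = 549.45/240 = 2.29 A.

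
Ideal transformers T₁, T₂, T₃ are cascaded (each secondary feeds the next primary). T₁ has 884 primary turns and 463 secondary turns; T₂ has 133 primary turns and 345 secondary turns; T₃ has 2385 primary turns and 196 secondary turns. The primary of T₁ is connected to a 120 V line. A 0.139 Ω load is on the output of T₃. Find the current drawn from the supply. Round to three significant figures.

Secondary of T₁: V = 120.00 × 463/884 = 62.851 V.
Secondary of T₂: V = 62.851 × 345/133 = 163.03 V.
Secondary of T₃: V = 163.03 × 196/2385 = 13.398 V.
I_load = 13.398/0.139 = 96.390 A, so P_out = 13.398 × 96.390 = 1291.4 W.
All ideal ⇒ P_in = P_out, so I_supply = 1291.4/120 = 10.8 A.

I_supply ≈ 10.8 A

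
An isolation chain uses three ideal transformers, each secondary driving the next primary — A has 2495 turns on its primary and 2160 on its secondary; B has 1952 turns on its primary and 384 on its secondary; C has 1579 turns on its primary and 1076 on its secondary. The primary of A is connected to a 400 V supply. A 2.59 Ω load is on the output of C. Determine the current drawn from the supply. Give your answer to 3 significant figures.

I_supply ≈ 2.08 A

After A: V = 400.00 × 2160/2495 = 346.29 V.
After B: V = 346.29 × 384/1952 = 68.123 V.
After C: V = 68.123 × 1076/1579 = 46.422 V.
I_load = 46.422/2.59 = 17.924 A, so P_out = 46.422 × 17.924 = 832.05 W.
All ideal ⇒ P_in = P_out, so I_supply = 832.05/400 = 2.08 A.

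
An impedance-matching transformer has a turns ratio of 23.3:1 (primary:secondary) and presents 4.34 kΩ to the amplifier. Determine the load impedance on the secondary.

Z_s ≈ 7.99 Ω

Z_s = Z_p/(N_p/N_s)² = 4340/23.3² = 7.99 Ω.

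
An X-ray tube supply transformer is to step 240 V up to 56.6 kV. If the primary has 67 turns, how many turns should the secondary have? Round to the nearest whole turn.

N_s/N_p = V_s/V_p, so N_s = 67 × 56600/240 = 15800.8 ≈ 15801 turns.

N_s = 15801 turns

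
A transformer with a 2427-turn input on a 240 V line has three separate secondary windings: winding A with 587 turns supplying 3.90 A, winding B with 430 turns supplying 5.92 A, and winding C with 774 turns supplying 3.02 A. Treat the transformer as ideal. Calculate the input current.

V_A = 240 × 587/2427 = 58.047 V; V_B = 240 × 430/2427 = 42.522 V; V_C = 240 × 774/2427 = 76.539 V.
P_out = V_A I_A + V_B I_B + V_C I_C = 58.047×3.90 + 42.522×5.92 + 76.539×3.02 = 226.38 + 251.73 + 231.15 = 709.26 W.
Ideal ⇒ P_in = P_out, so I_in = P_out/V_in = 709.26/240 = 2.96 A.

I_in ≈ 2.96 A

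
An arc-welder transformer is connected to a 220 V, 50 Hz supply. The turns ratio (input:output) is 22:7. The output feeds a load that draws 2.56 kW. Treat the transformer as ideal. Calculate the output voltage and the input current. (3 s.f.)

V_out ≈ 70.0 V, I_in ≈ 11.6 A

V_out = V_in × N_out/N_in = 220 × 7/22 = 70.000 V.
I_out = P/V_out = 2560/70.000 = 36.571 A.
I_in = I_out × N_out/N_in = 36.571 × 7/22 = 11.6 A.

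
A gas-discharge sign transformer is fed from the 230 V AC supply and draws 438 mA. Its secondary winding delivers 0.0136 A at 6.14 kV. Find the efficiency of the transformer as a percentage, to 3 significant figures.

P_in = 230 × 0.438 = 100.740 W.
P_out = 6140 × 0.0136 = 83.5040 W.
η = P_out/P_in = 83.5040/100.740 = 0.829.

η ≈ 82.9%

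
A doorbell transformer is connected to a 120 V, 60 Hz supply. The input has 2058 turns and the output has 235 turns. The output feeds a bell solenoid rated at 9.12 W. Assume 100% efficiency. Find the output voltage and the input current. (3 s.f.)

V_out = V_in × N_out/N_in = 120 × 235/2058 = 13.703 V.
I_out = P/V_out = 9.12/13.703 = 0.66557 A.
I_in = I_out × N_out/N_in = 0.66557 × 235/2058 = 0.0760 A.

V_out ≈ 13.7 V, I_in ≈ 0.0760 A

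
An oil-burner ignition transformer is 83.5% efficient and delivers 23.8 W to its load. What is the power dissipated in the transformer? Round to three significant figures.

P_in = P_out/η = 23.8/0.835 = 28.5030 W.
P_loss = P_in − P_out = 28.5030 − 23.8 = 4.70 W.

P_loss ≈ 4.70 W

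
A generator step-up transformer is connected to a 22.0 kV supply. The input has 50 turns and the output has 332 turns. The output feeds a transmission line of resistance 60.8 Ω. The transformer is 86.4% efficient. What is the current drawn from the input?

I_in ≈ 18500 A

V_out = 22000 × 332/50 = 146080 V.
I_out = V_out/R = 146080/60.8 = 2402.6 A.
P_out = V_out I_out = 146080 × 2402.6 = 3.5098×10^8 W.
P_in = P_out/η = 3.5098×10^8/0.864 = 4.0622×10^8 W.
I_in = P_in/V_in = 4.0622×10^8/22000 = 18500 A.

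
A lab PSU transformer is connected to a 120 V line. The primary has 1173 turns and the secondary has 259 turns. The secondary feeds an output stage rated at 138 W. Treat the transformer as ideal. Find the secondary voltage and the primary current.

V_s ≈ 26.5 V, I_p ≈ 1.15 A

V_s = V_p × N_s/N_p = 120 × 259/1173 = 26.496 V.
I_s = P/V_s = 138/26.496 = 5.2083 A.
I_p = I_s × N_s/N_p = 5.2083 × 259/1173 = 1.15 A.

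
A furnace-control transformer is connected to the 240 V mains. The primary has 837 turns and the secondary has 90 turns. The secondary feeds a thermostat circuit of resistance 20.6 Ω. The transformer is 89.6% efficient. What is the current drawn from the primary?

V_s = 240 × 90/837 = 25.806 V.
I_s = V_s/R = 25.806/20.6 = 1.2527 A.
P_out = V_s I_s = 25.806 × 1.2527 = 32.329 W.
P_in = P_out/η = 32.329/0.896 = 36.081 W.
I_p = P_in/V_p = 36.081/240 = 0.150 A.

I_p ≈ 0.150 A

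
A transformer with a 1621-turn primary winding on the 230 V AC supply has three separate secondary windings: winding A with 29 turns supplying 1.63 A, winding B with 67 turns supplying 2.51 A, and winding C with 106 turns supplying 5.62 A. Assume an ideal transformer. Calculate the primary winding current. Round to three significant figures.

I_p ≈ 0.500 A

V_A = 230 × 29/1621 = 4.1147 V; V_B = 230 × 67/1621 = 9.5065 V; V_C = 230 × 106/1621 = 15.040 V.
P_out = V_A I_A + V_B I_B + V_C I_C = 4.1147×1.63 + 9.5065×2.51 + 15.040×5.62 = 6.7070 + 23.861 + 84.525 = 115.09 W.
Ideal ⇒ P_in = P_out, so I_p = P_out/V_p = 115.09/230 = 0.500 A.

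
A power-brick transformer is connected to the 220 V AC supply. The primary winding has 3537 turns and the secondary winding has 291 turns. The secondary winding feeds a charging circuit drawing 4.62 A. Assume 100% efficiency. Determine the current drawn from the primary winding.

For an ideal transformer I_p N_p = I_s N_s, so I_p = 4.62 × 291/3537 = 0.380 A.

I_p ≈ 0.380 A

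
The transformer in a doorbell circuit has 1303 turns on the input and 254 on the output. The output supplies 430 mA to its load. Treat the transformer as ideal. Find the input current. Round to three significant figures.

For an ideal transformer I_in/I_out = N_out/N_in, so I_in = 0.430 × 254/1303 = 0.0838 A.

I_in ≈ 0.0838 A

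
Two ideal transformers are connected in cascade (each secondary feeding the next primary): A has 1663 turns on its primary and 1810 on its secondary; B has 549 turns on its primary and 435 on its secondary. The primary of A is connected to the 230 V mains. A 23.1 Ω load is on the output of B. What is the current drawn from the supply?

I_supply ≈ 7.40 A

Secondary of A: V = 230.00 × 1810/1663 = 250.33 V.
Secondary of B: V = 250.33 × 435/549 = 198.35 V.
I_load = 198.35/23.1 = 8.5866 A, so P_out = 198.35 × 8.5866 = 1703.1 W.
All ideal ⇒ P_in = P_out, so I_supply = 1703.1/230 = 7.40 A.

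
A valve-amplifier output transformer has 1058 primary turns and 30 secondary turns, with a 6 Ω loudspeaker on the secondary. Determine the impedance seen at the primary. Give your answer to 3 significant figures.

Z_p ≈ 7460 Ω

Z_p = (N_p/N_s)² × Z_s = (1058/30)² × 6 = 7460 Ω.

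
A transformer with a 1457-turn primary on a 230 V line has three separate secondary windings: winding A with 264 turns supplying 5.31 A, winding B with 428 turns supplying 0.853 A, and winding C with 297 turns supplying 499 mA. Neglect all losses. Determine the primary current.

I_p ≈ 1.31 A

V_A = 230 × 264/1457 = 41.675 V; V_B = 230 × 428/1457 = 67.563 V; V_C = 230 × 297/1457 = 46.884 V.
P_out = V_A I_A + V_B I_B + V_C I_C = 41.675×5.31 + 67.563×0.853 + 46.884×0.499 = 221.29 + 57.632 + 23.395 = 302.32 W.
Ideal ⇒ P_in = P_out, so I_p = P_out/V_p = 302.32/230 = 1.31 A.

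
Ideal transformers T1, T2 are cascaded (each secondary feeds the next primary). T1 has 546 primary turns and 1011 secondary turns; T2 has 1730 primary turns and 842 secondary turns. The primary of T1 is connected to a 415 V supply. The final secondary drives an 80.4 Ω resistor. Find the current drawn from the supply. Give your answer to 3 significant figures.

Secondary of T1: V = 415.00 × 1011/546 = 768.43 V.
Secondary of T2: V = 768.43 × 842/1730 = 374.00 V.
I_load = 374.00/80.4 = 4.6518 A, so P_out = 374.00 × 4.6518 = 1739.8 W.
All ideal ⇒ P_in = P_out, so I_supply = 1739.8/415 = 4.19 A.

I_supply ≈ 4.19 A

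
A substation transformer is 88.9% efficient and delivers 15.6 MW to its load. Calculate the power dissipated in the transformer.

P_loss ≈ 1.95×10^6 W

P_in = P_out/η = 1.56×10^7/0.889 = 1.75478×10^7 W.
P_loss = P_in − P_out = 1.75478×10^7 − 1.56×10^7 = 1.95×10^6 W.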